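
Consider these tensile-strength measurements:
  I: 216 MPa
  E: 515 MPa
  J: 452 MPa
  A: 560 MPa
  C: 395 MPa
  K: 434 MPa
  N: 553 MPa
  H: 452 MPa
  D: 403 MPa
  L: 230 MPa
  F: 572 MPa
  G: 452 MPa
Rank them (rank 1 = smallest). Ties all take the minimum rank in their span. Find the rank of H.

Sorted (ascending): 216, 230, 395, 403, 434, 452, 452, 452, 515, 553, 560, 572
The 3 values of 452 occupy positions 6–8 → each gets rank 6.
H has value 452 MPa → rank 6.

6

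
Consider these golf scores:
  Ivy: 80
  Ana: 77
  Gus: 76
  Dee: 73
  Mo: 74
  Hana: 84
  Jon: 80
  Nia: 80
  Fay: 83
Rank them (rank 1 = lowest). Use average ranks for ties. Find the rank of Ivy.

Sorted (ascending): 73, 74, 76, 77, 80, 80, 80, 83, 84
The 3 values of 80 occupy positions 5–7 → average rank 6.
Ivy has value 80 → rank 6.

6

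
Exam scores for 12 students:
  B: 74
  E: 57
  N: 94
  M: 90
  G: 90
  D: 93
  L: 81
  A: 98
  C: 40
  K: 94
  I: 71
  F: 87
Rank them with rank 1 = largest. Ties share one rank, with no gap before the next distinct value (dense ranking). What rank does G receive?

Sorted (descending): 98, 94, 94, 93, 90, 90, 87, 81, 74, 71, 57, 40
The 2 values of 94 share dense rank 2.
The 2 values of 90 share dense rank 4.
Remaining distinct values take the next consecutive integers.
G has value 90 → rank 4.

4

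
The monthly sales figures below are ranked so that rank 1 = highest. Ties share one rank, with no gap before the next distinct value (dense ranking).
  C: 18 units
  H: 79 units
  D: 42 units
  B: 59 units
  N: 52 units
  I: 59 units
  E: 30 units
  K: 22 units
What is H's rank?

1

Sorted (descending): 79, 59, 59, 52, 42, 30, 22, 18
The 2 values of 59 share dense rank 2.
Remaining distinct values take the next consecutive integers.
H has value 79 units → rank 1.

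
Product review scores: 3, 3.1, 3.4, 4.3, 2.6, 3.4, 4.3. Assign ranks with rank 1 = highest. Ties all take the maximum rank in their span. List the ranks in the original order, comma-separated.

6, 5, 4, 2, 7, 4, 2

Sorted (descending): 4.3, 4.3, 3.4, 3.4, 3.1, 3, 2.6
The 2 values of 4.3 occupy positions 1–2 → each gets rank 2.
The 2 values of 3.4 occupy positions 3–4 → each gets rank 4.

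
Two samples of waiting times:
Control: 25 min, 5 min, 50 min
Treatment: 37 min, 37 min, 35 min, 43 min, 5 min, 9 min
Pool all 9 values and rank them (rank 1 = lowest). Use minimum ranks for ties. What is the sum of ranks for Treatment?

Sorted (ascending): 5, 5, 9, 25, 35, 37, 37, 43, 50
The 2 values of 5 occupy positions 1–2 → each gets rank 1.
The 2 values of 37 occupy positions 6–7 → each gets rank 6.
Treatment values → pooled ranks: 37→6, 37→6, 35→5, 43→8, 5→1, 9→3
Rank sum = 6 + 6 + 5 + 8 + 1 + 3 = 29

29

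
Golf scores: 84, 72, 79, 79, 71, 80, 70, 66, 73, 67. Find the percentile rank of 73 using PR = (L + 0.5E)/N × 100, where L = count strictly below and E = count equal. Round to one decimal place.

N = 10.
Strictly below 73: 5. Equal to 73: 1.
PR = (5 + 0.5·1)/10 × 100 = 55.0

55.0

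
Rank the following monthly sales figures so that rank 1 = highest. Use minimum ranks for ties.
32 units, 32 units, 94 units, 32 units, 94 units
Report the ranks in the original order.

Sorted (descending): 94, 94, 32, 32, 32
The 2 values of 94 occupy positions 1–2 → each gets rank 1.
The 3 values of 32 occupy positions 3–5 → each gets rank 3.

3, 3, 1, 3, 1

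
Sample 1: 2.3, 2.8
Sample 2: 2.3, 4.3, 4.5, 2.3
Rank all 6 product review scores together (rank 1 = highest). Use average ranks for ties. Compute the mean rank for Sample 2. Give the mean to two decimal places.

Sorted (descending): 4.5, 4.3, 2.8, 2.3, 2.3, 2.3
The 3 values of 2.3 occupy positions 4–6 → average rank 5.
Sample 2 values → pooled ranks: 2.3→5, 4.3→2, 4.5→1, 2.3→5
Mean rank = (5 + 2 + 1 + 5) / 4 = 3.25

3.25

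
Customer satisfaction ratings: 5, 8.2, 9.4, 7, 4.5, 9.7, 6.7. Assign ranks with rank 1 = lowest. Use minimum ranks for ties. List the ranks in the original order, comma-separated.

2, 5, 6, 4, 1, 7, 3

Sorted (ascending): 4.5, 5, 6.7, 7, 8.2, 9.4, 9.7
No ties — each value takes its position as its rank.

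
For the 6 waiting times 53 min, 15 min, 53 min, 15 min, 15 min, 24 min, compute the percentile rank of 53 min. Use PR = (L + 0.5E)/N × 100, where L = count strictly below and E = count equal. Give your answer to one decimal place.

83.3

N = 6.
Strictly below 53: 4. Equal to 53: 2.
PR = (4 + 0.5·2)/6 × 100 = 83.3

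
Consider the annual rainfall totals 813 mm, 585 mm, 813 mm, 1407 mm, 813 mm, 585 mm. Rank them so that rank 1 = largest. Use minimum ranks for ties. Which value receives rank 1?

Sorted (descending): 1407, 813, 813, 813, 585, 585
The 3 values of 813 occupy positions 2–4 → each gets rank 2.
The 2 values of 585 occupy positions 5–6 → each gets rank 5.
Rank 1 → value 1407.

1407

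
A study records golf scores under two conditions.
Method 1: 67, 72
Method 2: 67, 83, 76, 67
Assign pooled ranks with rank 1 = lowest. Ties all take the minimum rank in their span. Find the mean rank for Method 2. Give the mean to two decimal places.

3.25

Sorted (ascending): 67, 67, 67, 72, 76, 83
The 3 values of 67 occupy positions 1–3 → each gets rank 1.
Method 2 values → pooled ranks: 67→1, 83→6, 76→5, 67→1
Mean rank = (1 + 6 + 5 + 1) / 4 = 3.25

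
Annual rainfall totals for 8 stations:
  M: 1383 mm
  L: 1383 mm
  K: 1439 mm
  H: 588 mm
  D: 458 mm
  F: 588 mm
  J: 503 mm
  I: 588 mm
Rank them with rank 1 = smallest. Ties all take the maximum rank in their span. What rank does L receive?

7

Sorted (ascending): 458, 503, 588, 588, 588, 1383, 1383, 1439
The 3 values of 588 occupy positions 3–5 → each gets rank 5.
The 2 values of 1383 occupy positions 6–7 → each gets rank 7.
L has value 1383 mm → rank 7.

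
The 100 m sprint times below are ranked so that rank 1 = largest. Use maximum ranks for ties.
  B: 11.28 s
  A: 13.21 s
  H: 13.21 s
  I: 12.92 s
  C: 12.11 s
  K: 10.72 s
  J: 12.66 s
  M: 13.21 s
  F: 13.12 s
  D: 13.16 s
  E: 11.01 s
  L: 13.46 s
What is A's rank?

4

Sorted (descending): 13.46, 13.21, 13.21, 13.21, 13.16, 13.12, 12.92, 12.66, 12.11, 11.28, 11.01, 10.72
The 3 values of 13.21 occupy positions 2–4 → each gets rank 4.
A has value 13.21 s → rank 4.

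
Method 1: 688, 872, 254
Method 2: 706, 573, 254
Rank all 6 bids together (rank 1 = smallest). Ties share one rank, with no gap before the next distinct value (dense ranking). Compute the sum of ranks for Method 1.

9

Sorted (ascending): 254, 254, 573, 688, 706, 872
The 2 values of 254 share dense rank 1.
Remaining distinct values take the next consecutive integers.
Method 1 values → pooled ranks: 688→3, 872→5, 254→1
Rank sum = 3 + 5 + 1 = 9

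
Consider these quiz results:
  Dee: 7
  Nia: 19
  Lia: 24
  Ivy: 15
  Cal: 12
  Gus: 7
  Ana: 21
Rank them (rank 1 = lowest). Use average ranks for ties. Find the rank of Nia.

5

Sorted (ascending): 7, 7, 12, 15, 19, 21, 24
The 2 values of 7 occupy positions 1–2 → average rank (1+2)/2 = 1.5.
Nia has value 19 → rank 5.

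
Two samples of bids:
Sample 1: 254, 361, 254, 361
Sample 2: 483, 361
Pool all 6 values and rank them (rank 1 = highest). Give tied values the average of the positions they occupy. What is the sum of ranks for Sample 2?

Sorted (descending): 483, 361, 361, 361, 254, 254
The 3 values of 361 occupy positions 2–4 → average rank 3.
The 2 values of 254 occupy positions 5–6 → average rank (5+6)/2 = 5.5.
Sample 2 values → pooled ranks: 483→1, 361→3
Rank sum = 1 + 3 = 4

4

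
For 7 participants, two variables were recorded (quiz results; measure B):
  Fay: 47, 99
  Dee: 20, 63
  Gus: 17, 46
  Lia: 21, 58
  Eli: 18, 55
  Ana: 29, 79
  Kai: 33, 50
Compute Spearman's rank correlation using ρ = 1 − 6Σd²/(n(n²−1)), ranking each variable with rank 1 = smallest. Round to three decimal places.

0.607

Ranks of variable 1: 7, 3, 1, 4, 2, 5, 6
Ranks of variable 2: 7, 5, 1, 4, 3, 6, 2
d = r₁ − r₂: 0, -2, 0, 0, -1, -1, 4
d²: 0, 4, 0, 0, 1, 1, 16; Σd² = 22
ρ = 1 − 6·22/(7·48) = 1 − 132/336 = 0.607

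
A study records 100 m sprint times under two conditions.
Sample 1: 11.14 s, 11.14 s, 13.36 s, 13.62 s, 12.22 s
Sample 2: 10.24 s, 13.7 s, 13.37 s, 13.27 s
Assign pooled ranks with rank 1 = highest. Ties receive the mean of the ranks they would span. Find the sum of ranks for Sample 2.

18

Sorted (descending): 13.7, 13.62, 13.37, 13.36, 13.27, 12.22, 11.14, 11.14, 10.24
The 2 values of 11.14 occupy positions 7–8 → average rank (7+8)/2 = 7.5.
Sample 2 values → pooled ranks: 10.24→9, 13.7→1, 13.37→3, 13.27→5
Rank sum = 9 + 1 + 3 + 5 = 18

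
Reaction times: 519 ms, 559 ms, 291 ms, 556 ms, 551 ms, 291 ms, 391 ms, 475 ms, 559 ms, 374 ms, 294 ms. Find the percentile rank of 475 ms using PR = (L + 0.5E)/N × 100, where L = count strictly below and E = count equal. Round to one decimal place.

N = 11.
Strictly below 475: 5. Equal to 475: 1.
PR = (5 + 0.5·1)/11 × 100 = 50.0

50.0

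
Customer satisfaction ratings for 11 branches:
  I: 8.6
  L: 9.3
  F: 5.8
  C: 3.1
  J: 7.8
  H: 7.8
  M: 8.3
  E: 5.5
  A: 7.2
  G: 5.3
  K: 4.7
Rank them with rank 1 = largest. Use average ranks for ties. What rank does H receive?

4.5

Sorted (descending): 9.3, 8.6, 8.3, 7.8, 7.8, 7.2, 5.8, 5.5, 5.3, 4.7, 3.1
The 2 values of 7.8 occupy positions 4–5 → average rank (4+5)/2 = 4.5.
H has value 7.8 → rank 4.5.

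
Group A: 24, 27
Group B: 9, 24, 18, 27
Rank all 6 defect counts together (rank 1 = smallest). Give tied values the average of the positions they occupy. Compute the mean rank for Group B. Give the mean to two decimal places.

3.00

Sorted (ascending): 9, 18, 24, 24, 27, 27
The 2 values of 24 occupy positions 3–4 → average rank (3+4)/2 = 3.5.
The 2 values of 27 occupy positions 5–6 → average rank (5+6)/2 = 5.5.
Group B values → pooled ranks: 9→1, 24→3.5, 18→2, 27→5.5
Mean rank = (1 + 3.5 + 2 + 5.5) / 4 = 3.00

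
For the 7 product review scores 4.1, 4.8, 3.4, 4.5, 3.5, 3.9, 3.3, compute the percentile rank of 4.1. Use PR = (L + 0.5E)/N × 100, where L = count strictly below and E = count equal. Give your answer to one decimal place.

64.3

N = 7.
Strictly below 4.1: 4. Equal to 4.1: 1.
PR = (4 + 0.5·1)/7 × 100 = 64.3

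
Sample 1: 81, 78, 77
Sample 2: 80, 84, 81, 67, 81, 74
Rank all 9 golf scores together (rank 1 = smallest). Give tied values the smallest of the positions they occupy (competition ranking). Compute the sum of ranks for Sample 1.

13

Sorted (ascending): 67, 74, 77, 78, 80, 81, 81, 81, 84
The 3 values of 81 occupy positions 6–8 → each gets rank 6.
Sample 1 values → pooled ranks: 81→6, 78→4, 77→3
Rank sum = 6 + 4 + 3 = 13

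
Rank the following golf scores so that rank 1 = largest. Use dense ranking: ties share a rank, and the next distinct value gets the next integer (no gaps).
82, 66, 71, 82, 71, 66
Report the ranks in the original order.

1, 3, 2, 1, 2, 3

Sorted (descending): 82, 82, 71, 71, 66, 66
The 2 values of 82 share dense rank 1.
The 2 values of 71 share dense rank 2.
The 2 values of 66 share dense rank 3.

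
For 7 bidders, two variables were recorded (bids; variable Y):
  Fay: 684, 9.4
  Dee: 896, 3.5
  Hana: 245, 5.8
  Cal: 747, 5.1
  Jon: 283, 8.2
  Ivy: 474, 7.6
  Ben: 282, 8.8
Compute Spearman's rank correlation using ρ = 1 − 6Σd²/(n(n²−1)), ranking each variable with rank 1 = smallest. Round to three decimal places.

-0.429

Ranks of variable 1: 5, 7, 1, 6, 3, 4, 2
Ranks of variable 2: 7, 1, 3, 2, 5, 4, 6
d = r₁ − r₂: -2, 6, -2, 4, -2, 0, -4
d²: 4, 36, 4, 16, 4, 0, 16; Σd² = 80
ρ = 1 − 6·80/(7·48) = 1 − 480/336 = -0.429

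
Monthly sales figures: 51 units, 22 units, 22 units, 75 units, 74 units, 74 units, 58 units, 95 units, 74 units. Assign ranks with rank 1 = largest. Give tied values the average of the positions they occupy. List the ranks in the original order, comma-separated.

Sorted (descending): 95, 75, 74, 74, 74, 58, 51, 22, 22
The 3 values of 74 occupy positions 3–5 → average rank 4.
The 2 values of 22 occupy positions 8–9 → average rank (8+9)/2 = 8.5.

7, 8.5, 8.5, 2, 4, 4, 6, 1, 4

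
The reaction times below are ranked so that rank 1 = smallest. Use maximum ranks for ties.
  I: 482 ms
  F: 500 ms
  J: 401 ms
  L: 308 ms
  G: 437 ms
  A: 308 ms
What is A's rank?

2

Sorted (ascending): 308, 308, 401, 437, 482, 500
The 2 values of 308 occupy positions 1–2 → each gets rank 2.
A has value 308 ms → rank 2.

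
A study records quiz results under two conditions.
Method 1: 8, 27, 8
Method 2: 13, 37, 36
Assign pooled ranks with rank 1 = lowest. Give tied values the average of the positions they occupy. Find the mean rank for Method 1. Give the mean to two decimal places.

Sorted (ascending): 8, 8, 13, 27, 36, 37
The 2 values of 8 occupy positions 1–2 → average rank (1+2)/2 = 1.5.
Method 1 values → pooled ranks: 8→1.5, 27→4, 8→1.5
Mean rank = (1.5 + 4 + 1.5) / 3 = 2.33

2.33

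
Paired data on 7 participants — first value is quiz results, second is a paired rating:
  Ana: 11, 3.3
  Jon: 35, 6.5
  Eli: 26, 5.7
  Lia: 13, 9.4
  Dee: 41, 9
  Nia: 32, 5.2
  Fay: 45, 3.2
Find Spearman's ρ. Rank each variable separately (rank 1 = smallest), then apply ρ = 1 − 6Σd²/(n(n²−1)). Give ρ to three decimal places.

-0.143

Ranks of variable 1: 1, 5, 3, 2, 6, 4, 7
Ranks of variable 2: 2, 5, 4, 7, 6, 3, 1
d = r₁ − r₂: -1, 0, -1, -5, 0, 1, 6
d²: 1, 0, 1, 25, 0, 1, 36; Σd² = 64
ρ = 1 − 6·64/(7·48) = 1 − 384/336 = -0.143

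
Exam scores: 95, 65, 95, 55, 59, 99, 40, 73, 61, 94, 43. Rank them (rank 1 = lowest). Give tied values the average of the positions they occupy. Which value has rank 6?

Sorted (ascending): 40, 43, 55, 59, 61, 65, 73, 94, 95, 95, 99
The 2 values of 95 occupy positions 9–10 → average rank (9+10)/2 = 9.5.
Rank 6 → value 65.

65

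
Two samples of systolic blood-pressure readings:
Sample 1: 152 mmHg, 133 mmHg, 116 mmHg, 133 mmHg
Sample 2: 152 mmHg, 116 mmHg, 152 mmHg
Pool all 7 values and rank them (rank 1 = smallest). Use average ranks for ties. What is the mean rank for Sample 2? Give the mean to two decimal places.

Sorted (ascending): 116, 116, 133, 133, 152, 152, 152
The 2 values of 116 occupy positions 1–2 → average rank (1+2)/2 = 1.5.
The 2 values of 133 occupy positions 3–4 → average rank (3+4)/2 = 3.5.
The 3 values of 152 occupy positions 5–7 → average rank 6.
Sample 2 values → pooled ranks: 152→6, 116→1.5, 152→6
Mean rank = (6 + 1.5 + 6) / 3 = 4.50

4.50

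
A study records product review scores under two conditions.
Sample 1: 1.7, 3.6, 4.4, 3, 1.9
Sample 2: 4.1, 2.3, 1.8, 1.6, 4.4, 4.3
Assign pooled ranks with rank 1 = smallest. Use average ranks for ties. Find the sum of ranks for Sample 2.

36.5

Sorted (ascending): 1.6, 1.7, 1.8, 1.9, 2.3, 3, 3.6, 4.1, 4.3, 4.4, 4.4
The 2 values of 4.4 occupy positions 10–11 → average rank (10+11)/2 = 10.5.
Sample 2 values → pooled ranks: 4.1→8, 2.3→5, 1.8→3, 1.6→1, 4.4→10.5, 4.3→9
Rank sum = 8 + 5 + 3 + 1 + 10.5 + 9 = 36.5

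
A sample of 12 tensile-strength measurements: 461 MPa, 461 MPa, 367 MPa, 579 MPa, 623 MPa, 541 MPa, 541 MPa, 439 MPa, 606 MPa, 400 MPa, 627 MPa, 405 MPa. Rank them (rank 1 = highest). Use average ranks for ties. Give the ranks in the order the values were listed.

Sorted (descending): 627, 623, 606, 579, 541, 541, 461, 461, 439, 405, 400, 367
The 2 values of 541 occupy positions 5–6 → average rank (5+6)/2 = 5.5.
The 2 values of 461 occupy positions 7–8 → average rank (7+8)/2 = 7.5.

7.5, 7.5, 12, 4, 2, 5.5, 5.5, 9, 3, 11, 1, 10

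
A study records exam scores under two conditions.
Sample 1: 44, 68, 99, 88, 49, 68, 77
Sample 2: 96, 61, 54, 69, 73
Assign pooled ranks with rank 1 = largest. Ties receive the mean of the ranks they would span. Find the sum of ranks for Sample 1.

Sorted (descending): 99, 96, 88, 77, 73, 69, 68, 68, 61, 54, 49, 44
The 2 values of 68 occupy positions 7–8 → average rank (7+8)/2 = 7.5.
Sample 1 values → pooled ranks: 44→12, 68→7.5, 99→1, 88→3, 49→11, 68→7.5, 77→4
Rank sum = 12 + 7.5 + 1 + 3 + 11 + 7.5 + 4 = 46

46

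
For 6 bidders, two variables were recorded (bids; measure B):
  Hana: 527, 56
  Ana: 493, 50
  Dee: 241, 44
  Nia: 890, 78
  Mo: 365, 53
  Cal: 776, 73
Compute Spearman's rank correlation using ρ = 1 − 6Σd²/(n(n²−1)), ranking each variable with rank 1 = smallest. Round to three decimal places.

0.943

Ranks of variable 1: 4, 3, 1, 6, 2, 5
Ranks of variable 2: 4, 2, 1, 6, 3, 5
d = r₁ − r₂: 0, 1, 0, 0, -1, 0
d²: 0, 1, 0, 0, 1, 0; Σd² = 2
ρ = 1 − 6·2/(6·35) = 1 − 12/210 = 0.943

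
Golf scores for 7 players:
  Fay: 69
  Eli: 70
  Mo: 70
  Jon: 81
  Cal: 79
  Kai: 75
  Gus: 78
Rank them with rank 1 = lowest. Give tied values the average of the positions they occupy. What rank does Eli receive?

2.5

Sorted (ascending): 69, 70, 70, 75, 78, 79, 81
The 2 values of 70 occupy positions 2–3 → average rank (2+3)/2 = 2.5.
Eli has value 70 → rank 2.5.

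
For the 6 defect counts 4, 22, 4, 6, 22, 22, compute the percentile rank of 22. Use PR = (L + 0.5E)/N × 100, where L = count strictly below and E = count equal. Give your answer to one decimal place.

N = 6.
Strictly below 22: 3. Equal to 22: 3.
PR = (3 + 0.5·3)/6 × 100 = 75.0

75.0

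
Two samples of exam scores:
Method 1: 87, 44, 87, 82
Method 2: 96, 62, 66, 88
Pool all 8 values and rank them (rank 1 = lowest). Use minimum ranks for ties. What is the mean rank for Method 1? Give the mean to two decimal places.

Sorted (ascending): 44, 62, 66, 82, 87, 87, 88, 96
The 2 values of 87 occupy positions 5–6 → each gets rank 5.
Method 1 values → pooled ranks: 87→5, 44→1, 87→5, 82→4
Mean rank = (5 + 1 + 5 + 4) / 4 = 3.75

3.75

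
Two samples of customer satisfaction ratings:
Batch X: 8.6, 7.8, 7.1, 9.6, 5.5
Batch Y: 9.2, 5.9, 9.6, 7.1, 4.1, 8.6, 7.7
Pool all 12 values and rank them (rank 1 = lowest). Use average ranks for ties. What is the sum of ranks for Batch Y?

44.5

Sorted (ascending): 4.1, 5.5, 5.9, 7.1, 7.1, 7.7, 7.8, 8.6, 8.6, 9.2, 9.6, 9.6
The 2 values of 7.1 occupy positions 4–5 → average rank (4+5)/2 = 4.5.
The 2 values of 8.6 occupy positions 8–9 → average rank (8+9)/2 = 8.5.
The 2 values of 9.6 occupy positions 11–12 → average rank (11+12)/2 = 11.5.
Batch Y values → pooled ranks: 9.2→10, 5.9→3, 9.6→11.5, 7.1→4.5, 4.1→1, 8.6→8.5, 7.7→6
Rank sum = 10 + 3 + 11.5 + 4.5 + 1 + 8.5 + 6 = 44.5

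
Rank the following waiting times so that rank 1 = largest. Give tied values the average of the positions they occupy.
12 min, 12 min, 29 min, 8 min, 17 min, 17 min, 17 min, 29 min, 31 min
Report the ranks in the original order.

7.5, 7.5, 2.5, 9, 5, 5, 5, 2.5, 1

Sorted (descending): 31, 29, 29, 17, 17, 17, 12, 12, 8
The 2 values of 29 occupy positions 2–3 → average rank (2+3)/2 = 2.5.
The 3 values of 17 occupy positions 4–6 → average rank 5.
The 2 values of 12 occupy positions 7–8 → average rank (7+8)/2 = 7.5.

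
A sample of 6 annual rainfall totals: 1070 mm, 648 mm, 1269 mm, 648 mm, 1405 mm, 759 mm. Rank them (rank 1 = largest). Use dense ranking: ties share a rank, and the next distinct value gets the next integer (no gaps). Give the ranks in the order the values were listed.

Sorted (descending): 1405, 1269, 1070, 759, 648, 648
The 2 values of 648 share dense rank 5.
Remaining distinct values take the next consecutive integers.

3, 5, 2, 5, 1, 4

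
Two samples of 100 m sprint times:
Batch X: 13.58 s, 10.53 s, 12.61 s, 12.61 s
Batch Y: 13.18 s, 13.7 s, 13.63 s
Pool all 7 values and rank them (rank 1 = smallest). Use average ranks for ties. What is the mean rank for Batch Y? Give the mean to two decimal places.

Sorted (ascending): 10.53, 12.61, 12.61, 13.18, 13.58, 13.63, 13.7
The 2 values of 12.61 occupy positions 2–3 → average rank (2+3)/2 = 2.5.
Batch Y values → pooled ranks: 13.18→4, 13.7→7, 13.63→6
Mean rank = (4 + 7 + 6) / 3 = 5.67

5.67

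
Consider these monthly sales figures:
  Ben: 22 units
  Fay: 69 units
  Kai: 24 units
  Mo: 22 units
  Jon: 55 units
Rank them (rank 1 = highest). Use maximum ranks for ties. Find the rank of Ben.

Sorted (descending): 69, 55, 24, 22, 22
The 2 values of 22 occupy positions 4–5 → each gets rank 5.
Ben has value 22 units → rank 5.

5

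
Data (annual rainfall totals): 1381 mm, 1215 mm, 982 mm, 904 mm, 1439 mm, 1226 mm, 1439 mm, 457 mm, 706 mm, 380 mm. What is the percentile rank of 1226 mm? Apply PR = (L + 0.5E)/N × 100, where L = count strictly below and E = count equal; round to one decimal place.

65.0

N = 10.
Strictly below 1226: 6. Equal to 1226: 1.
PR = (6 + 0.5·1)/10 × 100 = 65.0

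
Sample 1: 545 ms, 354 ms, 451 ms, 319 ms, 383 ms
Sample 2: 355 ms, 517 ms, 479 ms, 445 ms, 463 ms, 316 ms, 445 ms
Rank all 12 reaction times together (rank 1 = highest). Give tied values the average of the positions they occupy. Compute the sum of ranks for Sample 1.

Sorted (descending): 545, 517, 479, 463, 451, 445, 445, 383, 355, 354, 319, 316
The 2 values of 445 occupy positions 6–7 → average rank (6+7)/2 = 6.5.
Sample 1 values → pooled ranks: 545→1, 354→10, 451→5, 319→11, 383→8
Rank sum = 1 + 10 + 5 + 11 + 8 = 35

35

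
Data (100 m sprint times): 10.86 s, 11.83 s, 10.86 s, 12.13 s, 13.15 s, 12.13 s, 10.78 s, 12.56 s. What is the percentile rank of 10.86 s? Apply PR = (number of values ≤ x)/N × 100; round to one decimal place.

N = 8.
Strictly below 10.86: 1. Equal to 10.86: 2.
PR = 3/8 × 100 = 37.5

37.5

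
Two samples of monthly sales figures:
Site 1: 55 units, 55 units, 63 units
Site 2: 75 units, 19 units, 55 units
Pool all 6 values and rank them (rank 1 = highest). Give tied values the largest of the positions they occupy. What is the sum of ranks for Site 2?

Sorted (descending): 75, 63, 55, 55, 55, 19
The 3 values of 55 occupy positions 3–5 → each gets rank 5.
Site 2 values → pooled ranks: 75→1, 19→6, 55→5
Rank sum = 1 + 6 + 5 = 12

12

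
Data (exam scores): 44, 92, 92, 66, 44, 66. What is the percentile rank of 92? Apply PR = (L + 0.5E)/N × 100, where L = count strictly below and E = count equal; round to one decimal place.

83.3

N = 6.
Strictly below 92: 4. Equal to 92: 2.
PR = (4 + 0.5·2)/6 × 100 = 83.3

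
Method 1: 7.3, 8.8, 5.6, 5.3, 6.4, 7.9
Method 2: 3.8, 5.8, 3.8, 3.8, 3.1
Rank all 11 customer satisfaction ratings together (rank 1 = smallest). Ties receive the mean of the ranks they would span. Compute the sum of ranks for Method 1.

49

Sorted (ascending): 3.1, 3.8, 3.8, 3.8, 5.3, 5.6, 5.8, 6.4, 7.3, 7.9, 8.8
The 3 values of 3.8 occupy positions 2–4 → average rank 3.
Method 1 values → pooled ranks: 7.3→9, 8.8→11, 5.6→6, 5.3→5, 6.4→8, 7.9→10
Rank sum = 9 + 11 + 6 + 5 + 8 + 10 = 49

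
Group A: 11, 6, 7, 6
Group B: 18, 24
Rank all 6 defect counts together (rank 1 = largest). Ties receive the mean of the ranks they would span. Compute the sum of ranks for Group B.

3

Sorted (descending): 24, 18, 11, 7, 6, 6
The 2 values of 6 occupy positions 5–6 → average rank (5+6)/2 = 5.5.
Group B values → pooled ranks: 18→2, 24→1
Rank sum = 2 + 1 = 3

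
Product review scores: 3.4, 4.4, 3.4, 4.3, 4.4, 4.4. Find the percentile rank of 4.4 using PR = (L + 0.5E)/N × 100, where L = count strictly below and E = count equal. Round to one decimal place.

N = 6.
Strictly below 4.4: 3. Equal to 4.4: 3.
PR = (3 + 0.5·3)/6 × 100 = 75.0

75.0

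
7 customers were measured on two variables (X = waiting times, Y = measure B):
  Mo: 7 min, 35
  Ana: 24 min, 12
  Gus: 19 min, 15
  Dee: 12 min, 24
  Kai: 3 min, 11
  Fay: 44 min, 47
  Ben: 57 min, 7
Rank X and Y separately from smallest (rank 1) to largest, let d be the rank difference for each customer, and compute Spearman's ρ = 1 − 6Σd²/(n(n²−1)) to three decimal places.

-0.107

Ranks of variable 1: 2, 5, 4, 3, 1, 6, 7
Ranks of variable 2: 6, 3, 4, 5, 2, 7, 1
d = r₁ − r₂: -4, 2, 0, -2, -1, -1, 6
d²: 16, 4, 0, 4, 1, 1, 36; Σd² = 62
ρ = 1 − 6·62/(7·48) = 1 − 372/336 = -0.107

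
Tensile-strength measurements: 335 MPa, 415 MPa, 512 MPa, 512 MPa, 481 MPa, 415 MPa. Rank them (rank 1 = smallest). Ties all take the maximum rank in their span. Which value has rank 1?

Sorted (ascending): 335, 415, 415, 481, 512, 512
The 2 values of 415 occupy positions 2–3 → each gets rank 3.
The 2 values of 512 occupy positions 5–6 → each gets rank 6.
Rank 1 → value 335.

335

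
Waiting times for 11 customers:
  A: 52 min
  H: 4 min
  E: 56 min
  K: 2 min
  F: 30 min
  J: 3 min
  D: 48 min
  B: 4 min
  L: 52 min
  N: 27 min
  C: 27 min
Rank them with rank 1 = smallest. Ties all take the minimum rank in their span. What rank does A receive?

Sorted (ascending): 2, 3, 4, 4, 27, 27, 30, 48, 52, 52, 56
The 2 values of 4 occupy positions 3–4 → each gets rank 3.
The 2 values of 27 occupy positions 5–6 → each gets rank 5.
The 2 values of 52 occupy positions 9–10 → each gets rank 9.
A has value 52 min → rank 9.

9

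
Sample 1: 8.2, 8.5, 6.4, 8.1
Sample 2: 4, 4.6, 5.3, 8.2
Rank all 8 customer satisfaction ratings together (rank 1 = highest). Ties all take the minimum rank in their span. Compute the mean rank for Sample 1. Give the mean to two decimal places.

3.00

Sorted (descending): 8.5, 8.2, 8.2, 8.1, 6.4, 5.3, 4.6, 4
The 2 values of 8.2 occupy positions 2–3 → each gets rank 2.
Sample 1 values → pooled ranks: 8.2→2, 8.5→1, 6.4→5, 8.1→4
Mean rank = (2 + 1 + 5 + 4) / 4 = 3.00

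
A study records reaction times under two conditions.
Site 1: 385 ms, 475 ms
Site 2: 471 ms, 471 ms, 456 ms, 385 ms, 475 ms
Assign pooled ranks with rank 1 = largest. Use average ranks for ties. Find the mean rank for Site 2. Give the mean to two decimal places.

4.00

Sorted (descending): 475, 475, 471, 471, 456, 385, 385
The 2 values of 475 occupy positions 1–2 → average rank (1+2)/2 = 1.5.
The 2 values of 471 occupy positions 3–4 → average rank (3+4)/2 = 3.5.
The 2 values of 385 occupy positions 6–7 → average rank (6+7)/2 = 6.5.
Site 2 values → pooled ranks: 471→3.5, 471→3.5, 456→5, 385→6.5, 475→1.5
Mean rank = (3.5 + 3.5 + 5 + 6.5 + 1.5) / 5 = 4.00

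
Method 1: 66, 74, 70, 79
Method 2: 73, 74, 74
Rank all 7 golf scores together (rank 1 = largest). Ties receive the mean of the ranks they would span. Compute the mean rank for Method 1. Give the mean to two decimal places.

Sorted (descending): 79, 74, 74, 74, 73, 70, 66
The 3 values of 74 occupy positions 2–4 → average rank 3.
Method 1 values → pooled ranks: 66→7, 74→3, 70→6, 79→1
Mean rank = (7 + 3 + 6 + 1) / 4 = 4.25

4.25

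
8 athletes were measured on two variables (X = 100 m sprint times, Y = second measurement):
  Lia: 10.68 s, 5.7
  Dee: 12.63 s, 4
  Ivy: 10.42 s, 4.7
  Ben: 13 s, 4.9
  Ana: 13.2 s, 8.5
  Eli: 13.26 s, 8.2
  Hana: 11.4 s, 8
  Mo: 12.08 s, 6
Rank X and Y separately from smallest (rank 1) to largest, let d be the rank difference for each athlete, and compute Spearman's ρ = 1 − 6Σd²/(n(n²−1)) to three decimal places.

Ranks of variable 1: 2, 5, 1, 6, 7, 8, 3, 4
Ranks of variable 2: 4, 1, 2, 3, 8, 7, 6, 5
d = r₁ − r₂: -2, 4, -1, 3, -1, 1, -3, -1
d²: 4, 16, 1, 9, 1, 1, 9, 1; Σd² = 42
ρ = 1 − 6·42/(8·63) = 1 − 252/504 = 0.500

0.500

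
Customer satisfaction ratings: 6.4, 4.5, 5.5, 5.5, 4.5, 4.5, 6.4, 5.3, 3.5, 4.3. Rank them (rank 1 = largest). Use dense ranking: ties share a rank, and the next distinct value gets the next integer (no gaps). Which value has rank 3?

5.3

Sorted (descending): 6.4, 6.4, 5.5, 5.5, 5.3, 4.5, 4.5, 4.5, 4.3, 3.5
The 2 values of 6.4 share dense rank 1.
The 2 values of 5.5 share dense rank 2.
The 3 values of 4.5 share dense rank 4.
Remaining distinct values take the next consecutive integers.
Rank 3 → value 5.3.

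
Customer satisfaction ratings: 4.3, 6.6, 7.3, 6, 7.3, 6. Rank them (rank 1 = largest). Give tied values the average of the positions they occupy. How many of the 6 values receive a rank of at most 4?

Sorted (descending): 7.3, 7.3, 6.6, 6, 6, 4.3
The 2 values of 7.3 occupy positions 1–2 → average rank (1+2)/2 = 1.5.
The 2 values of 6 occupy positions 4–5 → average rank (4+5)/2 = 4.5.
Ranks ≤ 4: {1.5, 1.5, 3} → 3 values.

3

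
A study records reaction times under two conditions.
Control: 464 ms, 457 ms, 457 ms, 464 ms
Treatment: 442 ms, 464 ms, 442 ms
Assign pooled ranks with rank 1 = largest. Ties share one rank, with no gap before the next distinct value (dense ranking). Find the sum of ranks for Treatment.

Sorted (descending): 464, 464, 464, 457, 457, 442, 442
The 3 values of 464 share dense rank 1.
The 2 values of 457 share dense rank 2.
The 2 values of 442 share dense rank 3.
Treatment values → pooled ranks: 442→3, 464→1, 442→3
Rank sum = 3 + 1 + 3 = 7

7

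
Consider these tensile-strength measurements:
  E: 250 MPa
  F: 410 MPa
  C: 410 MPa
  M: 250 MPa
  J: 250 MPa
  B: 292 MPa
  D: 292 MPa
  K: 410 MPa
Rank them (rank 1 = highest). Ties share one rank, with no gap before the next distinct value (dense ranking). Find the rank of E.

3

Sorted (descending): 410, 410, 410, 292, 292, 250, 250, 250
The 3 values of 410 share dense rank 1.
The 2 values of 292 share dense rank 2.
The 3 values of 250 share dense rank 3.
E has value 250 MPa → rank 3.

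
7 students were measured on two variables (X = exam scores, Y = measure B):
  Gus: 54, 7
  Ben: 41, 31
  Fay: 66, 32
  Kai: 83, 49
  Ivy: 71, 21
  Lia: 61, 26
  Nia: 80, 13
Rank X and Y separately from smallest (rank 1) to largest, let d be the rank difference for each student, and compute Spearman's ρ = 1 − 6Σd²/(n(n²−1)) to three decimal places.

Ranks of variable 1: 2, 1, 4, 7, 5, 3, 6
Ranks of variable 2: 1, 5, 6, 7, 3, 4, 2
d = r₁ − r₂: 1, -4, -2, 0, 2, -1, 4
d²: 1, 16, 4, 0, 4, 1, 16; Σd² = 42
ρ = 1 − 6·42/(7·48) = 1 − 252/336 = 0.250

0.250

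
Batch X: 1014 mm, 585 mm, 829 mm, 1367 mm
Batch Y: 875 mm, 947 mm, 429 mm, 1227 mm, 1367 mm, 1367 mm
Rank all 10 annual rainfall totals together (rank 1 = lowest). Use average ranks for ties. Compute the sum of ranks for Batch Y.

Sorted (ascending): 429, 585, 829, 875, 947, 1014, 1227, 1367, 1367, 1367
The 3 values of 1367 occupy positions 8–10 → average rank 9.
Batch Y values → pooled ranks: 875→4, 947→5, 429→1, 1227→7, 1367→9, 1367→9
Rank sum = 4 + 5 + 1 + 7 + 9 + 9 = 35

35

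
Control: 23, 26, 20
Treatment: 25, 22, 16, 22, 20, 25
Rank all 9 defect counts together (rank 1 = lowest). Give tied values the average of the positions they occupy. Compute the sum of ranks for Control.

Sorted (ascending): 16, 20, 20, 22, 22, 23, 25, 25, 26
The 2 values of 20 occupy positions 2–3 → average rank (2+3)/2 = 2.5.
The 2 values of 22 occupy positions 4–5 → average rank (4+5)/2 = 4.5.
The 2 values of 25 occupy positions 7–8 → average rank (7+8)/2 = 7.5.
Control values → pooled ranks: 23→6, 26→9, 20→2.5
Rank sum = 6 + 9 + 2.5 = 17.5

17.5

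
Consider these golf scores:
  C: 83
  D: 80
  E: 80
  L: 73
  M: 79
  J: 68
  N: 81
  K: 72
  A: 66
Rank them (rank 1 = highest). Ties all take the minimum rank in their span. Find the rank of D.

3

Sorted (descending): 83, 81, 80, 80, 79, 73, 72, 68, 66
The 2 values of 80 occupy positions 3–4 → each gets rank 3.
D has value 80 → rank 3.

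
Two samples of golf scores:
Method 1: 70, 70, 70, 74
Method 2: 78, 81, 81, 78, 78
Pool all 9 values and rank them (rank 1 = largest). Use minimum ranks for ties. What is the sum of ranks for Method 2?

11

Sorted (descending): 81, 81, 78, 78, 78, 74, 70, 70, 70
The 2 values of 81 occupy positions 1–2 → each gets rank 1.
The 3 values of 78 occupy positions 3–5 → each gets rank 3.
The 3 values of 70 occupy positions 7–9 → each gets rank 7.
Method 2 values → pooled ranks: 78→3, 81→1, 81→1, 78→3, 78→3
Rank sum = 3 + 1 + 1 + 3 + 3 = 11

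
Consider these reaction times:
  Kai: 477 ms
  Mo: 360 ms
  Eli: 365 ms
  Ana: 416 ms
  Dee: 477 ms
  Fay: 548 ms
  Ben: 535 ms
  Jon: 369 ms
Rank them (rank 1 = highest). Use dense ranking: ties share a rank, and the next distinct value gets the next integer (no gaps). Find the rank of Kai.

3

Sorted (descending): 548, 535, 477, 477, 416, 369, 365, 360
The 2 values of 477 share dense rank 3.
Remaining distinct values take the next consecutive integers.
Kai has value 477 ms → rank 3.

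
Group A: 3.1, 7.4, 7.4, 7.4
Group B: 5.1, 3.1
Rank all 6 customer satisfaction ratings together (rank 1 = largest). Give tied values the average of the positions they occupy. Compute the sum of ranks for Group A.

11.5

Sorted (descending): 7.4, 7.4, 7.4, 5.1, 3.1, 3.1
The 3 values of 7.4 occupy positions 1–3 → average rank 2.
The 2 values of 3.1 occupy positions 5–6 → average rank (5+6)/2 = 5.5.
Group A values → pooled ranks: 3.1→5.5, 7.4→2, 7.4→2, 7.4→2
Rank sum = 5.5 + 2 + 2 + 2 = 11.5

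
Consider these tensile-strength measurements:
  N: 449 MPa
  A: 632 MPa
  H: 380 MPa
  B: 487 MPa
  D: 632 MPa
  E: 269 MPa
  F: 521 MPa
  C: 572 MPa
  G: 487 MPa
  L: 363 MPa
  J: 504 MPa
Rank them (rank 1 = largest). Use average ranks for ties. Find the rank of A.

1.5

Sorted (descending): 632, 632, 572, 521, 504, 487, 487, 449, 380, 363, 269
The 2 values of 632 occupy positions 1–2 → average rank (1+2)/2 = 1.5.
The 2 values of 487 occupy positions 6–7 → average rank (6+7)/2 = 6.5.
A has value 632 MPa → rank 1.5.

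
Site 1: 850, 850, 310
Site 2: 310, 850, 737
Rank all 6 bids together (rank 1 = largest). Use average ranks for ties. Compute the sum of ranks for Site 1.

Sorted (descending): 850, 850, 850, 737, 310, 310
The 3 values of 850 occupy positions 1–3 → average rank 2.
The 2 values of 310 occupy positions 5–6 → average rank (5+6)/2 = 5.5.
Site 1 values → pooled ranks: 850→2, 850→2, 310→5.5
Rank sum = 2 + 2 + 5.5 = 9.5

9.5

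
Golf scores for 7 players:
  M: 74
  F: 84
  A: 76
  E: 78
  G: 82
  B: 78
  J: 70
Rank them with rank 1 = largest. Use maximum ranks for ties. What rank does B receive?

Sorted (descending): 84, 82, 78, 78, 76, 74, 70
The 2 values of 78 occupy positions 3–4 → each gets rank 4.
B has value 78 → rank 4.

4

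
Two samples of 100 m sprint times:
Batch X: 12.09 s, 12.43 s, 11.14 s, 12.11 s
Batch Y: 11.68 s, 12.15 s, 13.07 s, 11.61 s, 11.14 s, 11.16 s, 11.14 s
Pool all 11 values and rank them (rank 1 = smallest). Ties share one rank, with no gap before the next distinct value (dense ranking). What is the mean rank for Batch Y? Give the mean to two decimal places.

Sorted (ascending): 11.14, 11.14, 11.14, 11.16, 11.61, 11.68, 12.09, 12.11, 12.15, 12.43, 13.07
The 3 values of 11.14 share dense rank 1.
Remaining distinct values take the next consecutive integers.
Batch Y values → pooled ranks: 11.68→4, 12.15→7, 13.07→9, 11.61→3, 11.14→1, 11.16→2, 11.14→1
Mean rank = (4 + 7 + 9 + 3 + 1 + 2 + 1) / 7 = 3.86

3.86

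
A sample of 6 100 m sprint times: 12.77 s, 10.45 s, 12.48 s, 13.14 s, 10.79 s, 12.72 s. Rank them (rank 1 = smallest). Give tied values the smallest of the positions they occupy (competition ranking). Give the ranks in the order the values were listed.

Sorted (ascending): 10.45, 10.79, 12.48, 12.72, 12.77, 13.14
No ties — each value takes its position as its rank.

5, 1, 3, 6, 2, 4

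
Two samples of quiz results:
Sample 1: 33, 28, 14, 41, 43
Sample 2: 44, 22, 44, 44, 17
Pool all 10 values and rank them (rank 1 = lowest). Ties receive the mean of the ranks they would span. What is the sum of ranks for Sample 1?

Sorted (ascending): 14, 17, 22, 28, 33, 41, 43, 44, 44, 44
The 3 values of 44 occupy positions 8–10 → average rank 9.
Sample 1 values → pooled ranks: 33→5, 28→4, 14→1, 41→6, 43→7
Rank sum = 5 + 4 + 1 + 6 + 7 = 23

23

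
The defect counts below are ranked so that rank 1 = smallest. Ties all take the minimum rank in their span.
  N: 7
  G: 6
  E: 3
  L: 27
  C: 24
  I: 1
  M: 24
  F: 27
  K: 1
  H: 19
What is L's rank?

9

Sorted (ascending): 1, 1, 3, 6, 7, 19, 24, 24, 27, 27
The 2 values of 1 occupy positions 1–2 → each gets rank 1.
The 2 values of 24 occupy positions 7–8 → each gets rank 7.
The 2 values of 27 occupy positions 9–10 → each gets rank 9.
L has value 27 → rank 9.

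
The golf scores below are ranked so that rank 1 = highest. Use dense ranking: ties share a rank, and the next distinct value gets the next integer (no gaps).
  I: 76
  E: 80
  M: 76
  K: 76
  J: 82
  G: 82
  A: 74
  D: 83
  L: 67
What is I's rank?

4

Sorted (descending): 83, 82, 82, 80, 76, 76, 76, 74, 67
The 2 values of 82 share dense rank 2.
The 3 values of 76 share dense rank 4.
Remaining distinct values take the next consecutive integers.
I has value 76 → rank 4.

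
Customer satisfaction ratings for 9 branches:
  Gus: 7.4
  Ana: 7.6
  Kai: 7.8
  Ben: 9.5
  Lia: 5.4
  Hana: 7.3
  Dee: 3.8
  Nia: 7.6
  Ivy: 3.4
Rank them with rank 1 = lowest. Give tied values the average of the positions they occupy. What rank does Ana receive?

Sorted (ascending): 3.4, 3.8, 5.4, 7.3, 7.4, 7.6, 7.6, 7.8, 9.5
The 2 values of 7.6 occupy positions 6–7 → average rank (6+7)/2 = 6.5.
Ana has value 7.6 → rank 6.5.

6.5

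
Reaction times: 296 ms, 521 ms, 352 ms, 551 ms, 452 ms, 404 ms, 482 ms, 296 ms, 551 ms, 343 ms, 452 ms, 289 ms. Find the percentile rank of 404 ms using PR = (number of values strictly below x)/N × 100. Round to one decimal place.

41.7

N = 12.
Strictly below 404: 5. Equal to 404: 1.
PR = 5/12 × 100 = 41.7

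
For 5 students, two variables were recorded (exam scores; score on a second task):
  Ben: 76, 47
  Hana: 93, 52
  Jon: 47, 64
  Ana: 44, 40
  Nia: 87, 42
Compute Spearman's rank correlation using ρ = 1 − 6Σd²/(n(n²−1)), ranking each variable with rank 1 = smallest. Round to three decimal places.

0.300

Ranks of variable 1: 3, 5, 2, 1, 4
Ranks of variable 2: 3, 4, 5, 1, 2
d = r₁ − r₂: 0, 1, -3, 0, 2
d²: 0, 1, 9, 0, 4; Σd² = 14
ρ = 1 − 6·14/(5·24) = 1 − 84/120 = 0.300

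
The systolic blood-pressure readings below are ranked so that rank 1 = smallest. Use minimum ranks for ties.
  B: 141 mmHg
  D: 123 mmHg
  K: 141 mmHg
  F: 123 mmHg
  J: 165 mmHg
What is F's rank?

1

Sorted (ascending): 123, 123, 141, 141, 165
The 2 values of 123 occupy positions 1–2 → each gets rank 1.
The 2 values of 141 occupy positions 3–4 → each gets rank 3.
F has value 123 mmHg → rank 1.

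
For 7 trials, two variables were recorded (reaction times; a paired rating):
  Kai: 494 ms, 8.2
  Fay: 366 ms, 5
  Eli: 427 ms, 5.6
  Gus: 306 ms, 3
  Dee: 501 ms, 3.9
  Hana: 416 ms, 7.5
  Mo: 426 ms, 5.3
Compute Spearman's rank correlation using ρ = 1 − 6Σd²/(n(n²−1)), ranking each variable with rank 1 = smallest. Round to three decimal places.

0.357

Ranks of variable 1: 6, 2, 5, 1, 7, 3, 4
Ranks of variable 2: 7, 3, 5, 1, 2, 6, 4
d = r₁ − r₂: -1, -1, 0, 0, 5, -3, 0
d²: 1, 1, 0, 0, 25, 9, 0; Σd² = 36
ρ = 1 − 6·36/(7·48) = 1 − 216/336 = 0.357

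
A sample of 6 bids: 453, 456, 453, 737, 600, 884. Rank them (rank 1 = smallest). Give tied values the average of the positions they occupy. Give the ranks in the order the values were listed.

1.5, 3, 1.5, 5, 4, 6

Sorted (ascending): 453, 453, 456, 600, 737, 884
The 2 values of 453 occupy positions 1–2 → average rank (1+2)/2 = 1.5.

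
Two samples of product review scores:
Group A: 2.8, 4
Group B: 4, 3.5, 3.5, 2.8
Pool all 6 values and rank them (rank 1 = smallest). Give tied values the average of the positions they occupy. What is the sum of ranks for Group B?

14

Sorted (ascending): 2.8, 2.8, 3.5, 3.5, 4, 4
The 2 values of 2.8 occupy positions 1–2 → average rank (1+2)/2 = 1.5.
The 2 values of 3.5 occupy positions 3–4 → average rank (3+4)/2 = 3.5.
The 2 values of 4 occupy positions 5–6 → average rank (5+6)/2 = 5.5.
Group B values → pooled ranks: 4→5.5, 3.5→3.5, 3.5→3.5, 2.8→1.5
Rank sum = 5.5 + 3.5 + 3.5 + 1.5 = 14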